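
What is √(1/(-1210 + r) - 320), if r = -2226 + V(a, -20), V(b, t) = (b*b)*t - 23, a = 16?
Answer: I*√23551765699/8579 ≈ 17.889*I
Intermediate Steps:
V(b, t) = -23 + t*b² (V(b, t) = b²*t - 23 = t*b² - 23 = -23 + t*b²)
r = -7369 (r = -2226 + (-23 - 20*16²) = -2226 + (-23 - 20*256) = -2226 + (-23 - 5120) = -2226 - 5143 = -7369)
√(1/(-1210 + r) - 320) = √(1/(-1210 - 7369) - 320) = √(1/(-8579) - 320) = √(-1/8579 - 320) = √(-2745281/8579) = I*√23551765699/8579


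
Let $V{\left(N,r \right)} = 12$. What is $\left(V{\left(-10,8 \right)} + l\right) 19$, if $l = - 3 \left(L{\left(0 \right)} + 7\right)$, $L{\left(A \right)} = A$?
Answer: $-171$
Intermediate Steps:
$l = -21$ ($l = - 3 \left(0 + 7\right) = \left(-3\right) 7 = -21$)
$\left(V{\left(-10,8 \right)} + l\right) 19 = \left(12 - 21\right) 19 = \left(-9\right) 19 = -171$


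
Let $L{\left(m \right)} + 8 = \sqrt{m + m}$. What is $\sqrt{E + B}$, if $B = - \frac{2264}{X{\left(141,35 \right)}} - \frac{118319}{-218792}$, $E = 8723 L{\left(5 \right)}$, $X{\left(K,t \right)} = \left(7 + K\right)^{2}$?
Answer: $\frac{\sqrt{-1143298070274816722 + 142913154598406192 \sqrt{10}}}{4047652} \approx 205.42 i$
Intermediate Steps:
$L{\left(m \right)} = -8 + \sqrt{2} \sqrt{m}$ ($L{\left(m \right)} = -8 + \sqrt{m + m} = -8 + \sqrt{2 m} = -8 + \sqrt{2} \sqrt{m}$)
$E = -69784 + 8723 \sqrt{10}$ ($E = 8723 \left(-8 + \sqrt{2} \sqrt{5}\right) = 8723 \left(-8 + \sqrt{10}\right) = -69784 + 8723 \sqrt{10} \approx -42199.0$)
$B = \frac{131019643}{299526248}$ ($B = - \frac{2264}{\left(7 + 141\right)^{2}} - \frac{118319}{-218792} = - \frac{2264}{148^{2}} - - \frac{118319}{218792} = - \frac{2264}{21904} + \frac{118319}{218792} = \left(-2264\right) \frac{1}{21904} + \frac{118319}{218792} = - \frac{283}{2738} + \frac{118319}{218792} = \frac{131019643}{299526248} \approx 0.43742$)
$\sqrt{E + B} = \sqrt{\left(-69784 + 8723 \sqrt{10}\right) + \frac{131019643}{299526248}} = \sqrt{- \frac{20902008670789}{299526248} + 8723 \sqrt{10}}$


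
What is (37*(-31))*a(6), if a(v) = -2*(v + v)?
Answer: 27528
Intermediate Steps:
a(v) = -4*v
(37*(-31))*a(6) = (37*(-31))*(-4*6) = -1147*(-24) = 27528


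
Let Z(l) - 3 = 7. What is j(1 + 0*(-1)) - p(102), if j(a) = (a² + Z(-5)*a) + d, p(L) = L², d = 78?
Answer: -10315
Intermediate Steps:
Z(l) = 10 (Z(l) = 3 + 7 = 10)
j(a) = 78 + a² + 10*a (j(a) = (a² + 10*a) + 78 = 78 + a² + 10*a)
j(1 + 0*(-1)) - p(102) = (78 + (1 + 0*(-1))² + 10*(1 + 0*(-1))) - 1*102² = (78 + (1 + 0)² + 10*(1 + 0)) - 1*10404 = (78 + 1² + 10*1) - 10404 = (78 + 1 + 10) - 10404 = 89 - 10404 = -10315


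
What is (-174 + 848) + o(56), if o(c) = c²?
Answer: 3810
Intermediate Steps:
(-174 + 848) + o(56) = (-174 + 848) + 56² = 674 + 3136 = 3810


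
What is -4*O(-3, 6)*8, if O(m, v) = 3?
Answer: -96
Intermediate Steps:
-4*O(-3, 6)*8 = -4*3*8 = -12*8 = -96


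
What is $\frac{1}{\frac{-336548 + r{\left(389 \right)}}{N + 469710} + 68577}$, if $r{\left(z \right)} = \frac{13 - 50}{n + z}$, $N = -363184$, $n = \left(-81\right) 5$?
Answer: $\frac{1704416}{116878351301} \approx 1.4583 \cdot 10^{-5}$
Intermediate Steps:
$n = -405$
$r{\left(z \right)} = - \frac{37}{-405 + z}$ ($r{\left(z \right)} = \frac{13 - 50}{-405 + z} = - \frac{37}{-405 + z}$)
$\frac{1}{\frac{-336548 + r{\left(389 \right)}}{N + 469710} + 68577} = \frac{1}{\frac{-336548 - \frac{37}{-405 + 389}}{-363184 + 469710} + 68577} = \frac{1}{\frac{-336548 - \frac{37}{-16}}{106526} + 68577} = \frac{1}{\left(-336548 - - \frac{37}{16}\right) \frac{1}{106526} + 68577} = \frac{1}{\left(-336548 + \frac{37}{16}\right) \frac{1}{106526} + 68577} = \frac{1}{\left(- \frac{5384731}{16}\right) \frac{1}{106526} + 68577} = \frac{1}{- \frac{5384731}{1704416} + 68577} = \frac{1}{\frac{116878351301}{1704416}} = \frac{1704416}{116878351301}$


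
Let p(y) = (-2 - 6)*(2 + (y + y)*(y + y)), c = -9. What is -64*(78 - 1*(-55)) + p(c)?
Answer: -11120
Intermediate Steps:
p(y) = -16 - 32*y**2 (p(y) = -8*(2 + (2*y)*(2*y)) = -8*(2 + 4*y**2) = -16 - 32*y**2)
-64*(78 - 1*(-55)) + p(c) = -64*(78 - 1*(-55)) + (-16 - 32*(-9)**2) = -64*(78 + 55) + (-16 - 32*81) = -64*133 + (-16 - 2592) = -8512 - 2608 = -11120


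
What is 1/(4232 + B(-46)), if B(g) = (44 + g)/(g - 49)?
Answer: 95/402042 ≈ 0.00023629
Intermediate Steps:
B(g) = (44 + g)/(-49 + g)
1/(4232 + B(-46)) = 1/(4232 + (44 - 46)/(-49 - 46)) = 1/(4232 - 2/(-95)) = 1/(4232 - 1/95*(-2)) = 1/(4232 + 2/95) = 1/(402042/95) = 95/402042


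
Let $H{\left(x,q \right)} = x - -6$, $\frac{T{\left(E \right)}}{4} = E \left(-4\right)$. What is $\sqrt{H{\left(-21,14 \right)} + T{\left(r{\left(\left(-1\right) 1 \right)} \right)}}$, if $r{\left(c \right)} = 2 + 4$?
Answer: $i \sqrt{111} \approx 10.536 i$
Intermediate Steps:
$r{\left(c \right)} = 6$
$T{\left(E \right)} = - 16 E$ ($T{\left(E \right)} = 4 E \left(-4\right) = 4 \left(- 4 E\right) = - 16 E$)
$H{\left(x,q \right)} = 6 + x$ ($H{\left(x,q \right)} = x + 6 = 6 + x$)
$\sqrt{H{\left(-21,14 \right)} + T{\left(r{\left(\left(-1\right) 1 \right)} \right)}} = \sqrt{\left(6 - 21\right) - 96} = \sqrt{-15 - 96} = \sqrt{-111} = i \sqrt{111}$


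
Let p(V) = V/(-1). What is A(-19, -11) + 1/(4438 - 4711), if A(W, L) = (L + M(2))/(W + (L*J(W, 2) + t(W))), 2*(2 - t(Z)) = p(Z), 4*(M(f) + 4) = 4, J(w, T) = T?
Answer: 7547/26481 ≈ 0.28500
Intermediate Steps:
M(f) = -3 (M(f) = -4 + (¼)*4 = -4 + 1 = -3)
p(V) = -V (p(V) = V*(-1) = -V)
t(Z) = 2 + Z/2 (t(Z) = 2 - (-1)*Z/2 = 2 + Z/2)
A(W, L) = (-3 + L)/(2 + 2*L + 3*W/2) (A(W, L) = (L - 3)/(W + (L*2 + (2 + W/2))) = (-3 + L)/(W + (2*L + (2 + W/2))) = (-3 + L)/(W + (2 + W/2 + 2*L)) = (-3 + L)/(2 + 2*L + 3*W/2))
A(-19, -11) + 1/(4438 - 4711) = 2*(-3 - 11)/(4 + 3*(-19) + 4*(-11)) + 1/(4438 - 4711) = 2*(-14)/(4 - 57 - 44) + 1/(-273) = 2*(-14)/(-97) - 1/273 = 2*(-1/97)*(-14) - 1/273 = 28/97 - 1/273 = 7547/26481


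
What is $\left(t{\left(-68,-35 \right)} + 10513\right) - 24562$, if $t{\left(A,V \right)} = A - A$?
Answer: $-14049$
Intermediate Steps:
$t{\left(A,V \right)} = 0$
$\left(t{\left(-68,-35 \right)} + 10513\right) - 24562 = \left(0 + 10513\right) - 24562 = 10513 - 24562 = -14049$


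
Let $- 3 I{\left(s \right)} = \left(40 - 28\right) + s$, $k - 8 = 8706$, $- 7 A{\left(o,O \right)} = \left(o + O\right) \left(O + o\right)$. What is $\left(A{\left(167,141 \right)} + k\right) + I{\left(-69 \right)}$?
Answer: $-4819$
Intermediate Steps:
$A{\left(o,O \right)} = - \frac{\left(O + o\right)^{2}}{7}$ ($A{\left(o,O \right)} = - \frac{\left(o + O\right) \left(O + o\right)}{7} = - \frac{\left(O + o\right) \left(O + o\right)}{7} = - \frac{\left(O + o\right)^{2}}{7}$)
$k = 8714$ ($k = 8 + 8706 = 8714$)
$I{\left(s \right)} = -4 - \frac{s}{3}$ ($I{\left(s \right)} = - \frac{\left(40 - 28\right) + s}{3} = - \frac{12 + s}{3} = -4 - \frac{s}{3}$)
$\left(A{\left(167,141 \right)} + k\right) + I{\left(-69 \right)} = \left(- \frac{\left(141 + 167\right)^{2}}{7} + 8714\right) - -19 = \left(- \frac{308^{2}}{7} + 8714\right) + \left(-4 + 23\right) = \left(\left(- \frac{1}{7}\right) 94864 + 8714\right) + 19 = \left(-13552 + 8714\right) + 19 = -4838 + 19 = -4819$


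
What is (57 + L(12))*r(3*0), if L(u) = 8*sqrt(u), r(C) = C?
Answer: 0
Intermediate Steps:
(57 + L(12))*r(3*0) = (57 + 8*sqrt(12))*(3*0) = (57 + 8*(2*sqrt(3)))*0 = (57 + 16*sqrt(3))*0 = 0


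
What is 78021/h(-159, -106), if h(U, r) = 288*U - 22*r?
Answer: -78021/43460 ≈ -1.7952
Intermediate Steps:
h(U, r) = -22*r + 288*U
78021/h(-159, -106) = 78021/(-22*(-106) + 288*(-159)) = 78021/(2332 - 45792) = 78021/(-43460) = 78021*(-1/43460) = -78021/43460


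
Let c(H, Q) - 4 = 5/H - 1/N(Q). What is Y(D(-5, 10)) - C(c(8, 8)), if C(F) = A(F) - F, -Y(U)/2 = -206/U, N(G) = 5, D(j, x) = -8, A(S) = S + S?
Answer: -2237/40 ≈ -55.925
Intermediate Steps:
A(S) = 2*S
c(H, Q) = 19/5 + 5/H (c(H, Q) = 4 + (5/H - 1/5) = 4 + (5/H - 1*⅕) = 4 + (5/H - ⅕) = 4 + (-⅕ + 5/H) = 19/5 + 5/H)
Y(U) = 412/U (Y(U) = -(-412)/U = 412/U)
C(F) = F (C(F) = 2*F - F = F)
Y(D(-5, 10)) - C(c(8, 8)) = 412/(-8) - (19/5 + 5/8) = 412*(-⅛) - (19/5 + 5*(⅛)) = -103/2 - (19/5 + 5/8) = -103/2 - 1*177/40 = -103/2 - 177/40 = -2237/40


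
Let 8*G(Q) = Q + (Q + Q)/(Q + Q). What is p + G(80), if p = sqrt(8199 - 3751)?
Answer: 81/8 + 4*sqrt(278) ≈ 76.818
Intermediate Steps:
G(Q) = 1/8 + Q/8 (G(Q) = (Q + (Q + Q)/(Q + Q))/8 = (Q + (2*Q)/((2*Q)))/8 = (Q + (2*Q)*(1/(2*Q)))/8 = (Q + 1)/8 = (1 + Q)/8 = 1/8 + Q/8)
p = 4*sqrt(278) (p = sqrt(4448) = 4*sqrt(278) ≈ 66.693)
p + G(80) = 4*sqrt(278) + (1/8 + (1/8)*80) = 4*sqrt(278) + (1/8 + 10) = 4*sqrt(278) + 81/8 = 81/8 + 4*sqrt(278)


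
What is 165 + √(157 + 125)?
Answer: 165 + √282 ≈ 181.79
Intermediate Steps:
165 + √(157 + 125) = 165 + √282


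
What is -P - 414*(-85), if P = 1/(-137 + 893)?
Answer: 26603639/756 ≈ 35190.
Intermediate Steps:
P = 1/756 ≈ 0.0013228
-P - 414*(-85) = -1*1/756 - 414*(-85) = -1/756 + 35190 = 26603639/756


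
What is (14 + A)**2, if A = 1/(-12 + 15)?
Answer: 1849/9 ≈ 205.44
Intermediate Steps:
A = 1/3 ≈ 0.33333
(14 + A)**2 = (14 + 1/3)**2 = (43/3)**2 = 1849/9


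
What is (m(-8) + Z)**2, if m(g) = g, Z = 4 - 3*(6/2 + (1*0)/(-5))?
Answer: 169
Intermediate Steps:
Z = -5 (Z = 4 - 3*(6*(1/2) + 0*(-1/5)) = 4 - 3*(3 + 0) = 4 - 3*3 = 4 - 9 = -5)
(m(-8) + Z)**2 = (-8 - 5)**2 = (-13)**2 = 169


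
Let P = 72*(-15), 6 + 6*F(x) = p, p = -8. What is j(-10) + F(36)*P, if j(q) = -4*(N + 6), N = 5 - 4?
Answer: 2492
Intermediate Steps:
F(x) = -7/3 (F(x) = -1 + (1/6)*(-8) = -1 - 4/3 = -7/3)
P = -1080
N = 1
j(q) = -28 (j(q) = -4*(1 + 6) = -4*7 = -28)
j(-10) + F(36)*P = -28 - 7/3*(-1080) = -28 + 2520 = 2492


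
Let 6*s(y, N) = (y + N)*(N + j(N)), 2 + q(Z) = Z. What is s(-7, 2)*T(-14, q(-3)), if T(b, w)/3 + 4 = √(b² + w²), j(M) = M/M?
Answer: 30 - 15*√221/2 ≈ -81.495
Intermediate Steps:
j(M) = 1
q(Z) = -2 + Z
s(y, N) = (1 + N)*(N + y)/6 (s(y, N) = ((y + N)*(N + 1))/6 = ((N + y)*(1 + N))/6 = ((1 + N)*(N + y))/6 = (1 + N)*(N + y)/6)
T(b, w) = -12 + 3*√(b² + w²)
s(-7, 2)*T(-14, q(-3)) = ((⅙)*2 + (⅙)*(-7) + (⅙)*2² + (⅙)*2*(-7))*(-12 + 3*√((-14)² + (-2 - 3)²)) = (⅓ - 7/6 + (⅙)*4 - 7/3)*(-12 + 3*√(196 + (-5)²)) = (⅓ - 7/6 + ⅔ - 7/3)*(-12 + 3*√(196 + 25)) = -5*(-12 + 3*√221)/2 = 30 - 15*√221/2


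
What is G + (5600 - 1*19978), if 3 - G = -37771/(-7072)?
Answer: -101697771/7072 ≈ -14380.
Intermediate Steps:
G = -16555/7072 (G = 3 - (-37771)/(-7072) = 3 - (-37771)*(-1)/7072 = 3 - 1*37771/7072 = 3 - 37771/7072 = -16555/7072 ≈ -2.3409)
G + (5600 - 1*19978) = -16555/7072 + (5600 - 1*19978) = -16555/7072 + (5600 - 19978) = -16555/7072 - 14378 = -101697771/7072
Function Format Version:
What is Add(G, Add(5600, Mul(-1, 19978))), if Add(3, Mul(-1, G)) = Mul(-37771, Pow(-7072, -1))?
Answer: Rational(-101697771, 7072) ≈ -14380.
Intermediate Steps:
G = Rational(-16555, 7072) (G = Add(3, Mul(-1, Mul(-37771, Pow(-7072, -1)))) = Add(3, Mul(-1, Mul(-37771, Rational(-1, 7072)))) = Add(3, Mul(-1, Rational(37771, 7072))) = Add(3, Rational(-37771, 7072)) = Rational(-16555, 7072) ≈ -2.3409)
Add(G, Add(5600, Mul(-1, 19978))) = Add(Rational(-16555, 7072), Add(5600, Mul(-1, 19978))) = Add(Rational(-16555, 7072), Add(5600, -19978)) = Add(Rational(-16555, 7072), -14378) = Rational(-101697771, 7072)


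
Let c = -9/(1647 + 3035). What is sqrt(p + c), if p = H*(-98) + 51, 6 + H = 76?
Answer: I*sqrt(149260975454)/4682 ≈ 82.517*I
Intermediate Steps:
H = 70 (H = -6 + 76 = 70)
p = -6809 (p = 70*(-98) + 51 = -6860 + 51 = -6809)
c = -9/4682 ≈ -0.0019223
sqrt(p + c) = sqrt(-6809 - 9/4682) = sqrt(-31879747/4682) = I*sqrt(149260975454)/4682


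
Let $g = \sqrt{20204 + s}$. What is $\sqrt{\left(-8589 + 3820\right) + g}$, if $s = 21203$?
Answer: $\sqrt{-4769 + \sqrt{41407}} \approx 67.569 i$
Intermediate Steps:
$g = \sqrt{41407}$ ($g = \sqrt{20204 + 21203} = \sqrt{41407} \approx 203.49$)
$\sqrt{\left(-8589 + 3820\right) + g} = \sqrt{\left(-8589 + 3820\right) + \sqrt{41407}} = \sqrt{-4769 + \sqrt{41407}}$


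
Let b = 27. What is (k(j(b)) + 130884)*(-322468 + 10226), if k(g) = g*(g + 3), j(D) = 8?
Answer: -40894959224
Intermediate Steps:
k(g) = g*(3 + g)
(k(j(b)) + 130884)*(-322468 + 10226) = (8*(3 + 8) + 130884)*(-322468 + 10226) = (8*11 + 130884)*(-312242) = (88 + 130884)*(-312242) = 130972*(-312242) = -40894959224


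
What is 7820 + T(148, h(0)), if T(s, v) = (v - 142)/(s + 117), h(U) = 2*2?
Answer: 2072162/265 ≈ 7819.5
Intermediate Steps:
h(U) = 4
T(s, v) = (-142 + v)/(117 + s)
7820 + T(148, h(0)) = 7820 + (-142 + 4)/(117 + 148) = 7820 - 138/265 = 2072162/265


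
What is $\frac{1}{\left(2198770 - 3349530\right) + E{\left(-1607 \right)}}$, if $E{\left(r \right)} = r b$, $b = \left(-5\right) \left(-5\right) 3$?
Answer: $- \frac{1}{1271285} \approx -7.8661 \cdot 10^{-7}$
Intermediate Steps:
$b = 75$ ($b = 25 \cdot 3 = 75$)
$E{\left(r \right)} = 75 r$ ($E{\left(r \right)} = r 75 = 75 r$)
$\frac{1}{\left(2198770 - 3349530\right) + E{\left(-1607 \right)}} = \frac{1}{\left(2198770 - 3349530\right) + 75 \left(-1607\right)} = \frac{1}{\left(2198770 - 3349530\right) - 120525} = \frac{1}{-1150760 - 120525} = \frac{1}{-1271285} = - \frac{1}{1271285}$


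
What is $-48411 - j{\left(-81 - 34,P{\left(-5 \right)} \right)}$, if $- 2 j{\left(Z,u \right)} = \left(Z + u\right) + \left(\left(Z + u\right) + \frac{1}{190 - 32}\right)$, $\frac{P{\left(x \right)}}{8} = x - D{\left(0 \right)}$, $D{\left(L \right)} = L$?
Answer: $- \frac{15346855}{316} \approx -48566.0$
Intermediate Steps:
$P{\left(x \right)} = 8 x$ ($P{\left(x \right)} = 8 \left(x - 0\right) = 8 \left(x + 0\right) = 8 x$)
$j{\left(Z,u \right)} = - \frac{1}{316} - Z - u$ ($j{\left(Z,u \right)} = - \frac{\left(Z + u\right) + \left(\left(Z + u\right) + \frac{1}{190 - 32}\right)}{2} = - \frac{\left(Z + u\right) + \left(\left(Z + u\right) + \frac{1}{158}\right)}{2} = - \frac{\left(Z + u\right) + \left(\frac{1}{158} + Z + u\right)}{2} = - \frac{\frac{1}{158} + 2 Z + 2 u}{2} = - \frac{1}{316} - Z - u$)
$-48411 - j{\left(-81 - 34,P{\left(-5 \right)} \right)} = -48411 - \left(- \frac{1}{316} - \left(-81 - 34\right) - 8 \left(-5\right)\right) = -48411 - \left(- \frac{1}{316} - -115 - -40\right) = -48411 - \left(- \frac{1}{316} + 115 + 40\right) = -48411 - \frac{48979}{316} = - \frac{15346855}{316}$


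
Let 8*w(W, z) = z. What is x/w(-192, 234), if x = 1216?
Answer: 4864/117 ≈ 41.573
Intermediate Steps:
w(W, z) = z/8
x/w(-192, 234) = 1216/(((⅛)*234)) = 1216/(117/4) = 1216*(4/117) = 4864/117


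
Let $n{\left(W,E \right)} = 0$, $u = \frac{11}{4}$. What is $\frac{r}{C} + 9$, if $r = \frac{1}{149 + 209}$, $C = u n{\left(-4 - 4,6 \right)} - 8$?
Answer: $\frac{25775}{2864} \approx 8.9996$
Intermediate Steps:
$u = \frac{11}{4}$ ($u = 11 \cdot \frac{1}{4} = \frac{11}{4} \approx 2.75$)
$C = -8$ ($C = \frac{11}{4} \cdot 0 - 8 = 0 - 8 = -8$)
$r = \frac{1}{358} \approx 0.0027933$
$\frac{r}{C} + 9 = \frac{1}{358 \left(-8\right)} + 9 = \frac{1}{358} \left(- \frac{1}{8}\right) + 9 = - \frac{1}{2864} + 9 = \frac{25775}{2864}$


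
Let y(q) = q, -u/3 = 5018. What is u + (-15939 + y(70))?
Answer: -30923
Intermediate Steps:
u = -15054 (u = -3*5018 = -15054)
u + (-15939 + y(70)) = -15054 + (-15939 + 70) = -15054 - 15869 = -30923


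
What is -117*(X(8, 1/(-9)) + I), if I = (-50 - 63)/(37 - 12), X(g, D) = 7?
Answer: -7254/25 ≈ -290.16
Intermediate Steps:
I = -113/25 ≈ -4.5200
-117*(X(8, 1/(-9)) + I) = -117*(7 - 113/25) = -117*62/25 = -7254/25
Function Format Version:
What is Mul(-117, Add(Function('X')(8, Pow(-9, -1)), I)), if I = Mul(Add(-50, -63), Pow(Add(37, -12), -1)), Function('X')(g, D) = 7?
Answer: Rational(-7254, 25) ≈ -290.16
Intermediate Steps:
I = Rational(-113, 25) (I = Mul(-113, Pow(25, -1)) = Mul(-113, Rational(1, 25)) = Rational(-113, 25) ≈ -4.5200)
Mul(-117, Add(Function('X')(8, Pow(-9, -1)), I)) = Mul(-117, Add(7, Rational(-113, 25))) = Mul(-117, Rational(62, 25)) = Rational(-7254, 25)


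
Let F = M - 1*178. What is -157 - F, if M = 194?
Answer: -173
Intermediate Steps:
F = 16 (F = 194 - 1*178 = 194 - 178 = 16)
-157 - F = -157 - 1*16 = -157 - 16 = -173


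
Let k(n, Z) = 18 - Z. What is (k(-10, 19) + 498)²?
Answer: 247009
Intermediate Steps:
(k(-10, 19) + 498)² = ((18 - 1*19) + 498)² = ((18 - 19) + 498)² = (-1 + 498)² = 497² = 247009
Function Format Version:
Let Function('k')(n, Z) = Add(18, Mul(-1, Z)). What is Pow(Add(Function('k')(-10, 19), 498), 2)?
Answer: 247009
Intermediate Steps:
Pow(Add(Function('k')(-10, 19), 498), 2) = Pow(Add(Add(18, Mul(-1, 19)), 498), 2) = Pow(Add(Add(18, -19), 498), 2) = Pow(Add(-1, 498), 2) = Pow(497, 2) = 247009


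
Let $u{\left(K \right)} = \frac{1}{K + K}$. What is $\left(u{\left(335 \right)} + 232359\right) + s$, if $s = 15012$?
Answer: $\frac{165738571}{670} \approx 2.4737 \cdot 10^{5}$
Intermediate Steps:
$u{\left(K \right)} = \frac{1}{2 K}$
$\left(u{\left(335 \right)} + 232359\right) + s = \left(\frac{1}{2 \cdot 335} + 232359\right) + 15012 = \left(\frac{1}{2} \cdot \frac{1}{335} + 232359\right) + 15012 = \left(\frac{1}{670} + 232359\right) + 15012 = \frac{155680531}{670} + 15012 = \frac{165738571}{670}$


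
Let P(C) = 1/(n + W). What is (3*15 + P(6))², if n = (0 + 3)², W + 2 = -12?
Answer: 50176/25 ≈ 2007.0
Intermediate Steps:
W = -14 (W = -2 - 12 = -14)
n = 9 (n = 3² = 9)
P(C) = -⅕ (P(C) = 1/(9 - 14) = 1/(-5) = -⅕)
(3*15 + P(6))² = (3*15 - ⅕)² = (45 - ⅕)² = (224/5)² = 50176/25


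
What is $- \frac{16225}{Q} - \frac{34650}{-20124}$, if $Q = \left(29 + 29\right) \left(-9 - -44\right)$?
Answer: $- \frac{711590}{113477} \approx -6.2708$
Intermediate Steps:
$Q = 2030$ ($Q = 58 \left(-9 + 44\right) = 58 \cdot 35 = 2030$)
$- \frac{16225}{Q} - \frac{34650}{-20124} = - \frac{16225}{2030} - \frac{34650}{-20124} = \left(-16225\right) \frac{1}{2030} - - \frac{1925}{1118} = - \frac{3245}{406} + \frac{1925}{1118} = - \frac{711590}{113477}$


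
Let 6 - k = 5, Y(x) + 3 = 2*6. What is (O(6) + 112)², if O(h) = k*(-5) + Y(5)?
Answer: 13456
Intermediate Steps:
Y(x) = 9 (Y(x) = -3 + 2*6 = -3 + 12 = 9)
k = 1 (k = 6 - 1*5 = 6 - 5 = 1)
O(h) = 4 (O(h) = 1*(-5) + 9 = -5 + 9 = 4)
(O(6) + 112)² = (4 + 112)² = 116² = 13456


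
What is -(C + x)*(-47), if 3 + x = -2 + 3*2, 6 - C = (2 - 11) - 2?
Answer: 846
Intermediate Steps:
C = 17 (C = 6 - ((2 - 11) - 2) = 6 - (-9 - 2) = 6 - 1*(-11) = 6 + 11 = 17)
x = 1 (x = -3 + (-2 + 3*2) = -3 + (-2 + 6) = -3 + 4 = 1)
-(C + x)*(-47) = -(17 + 1)*(-47) = -18*(-47) = -1*(-846) = 846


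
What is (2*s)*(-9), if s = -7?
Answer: 126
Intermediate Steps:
(2*s)*(-9) = (2*(-7))*(-9) = -14*(-9) = 126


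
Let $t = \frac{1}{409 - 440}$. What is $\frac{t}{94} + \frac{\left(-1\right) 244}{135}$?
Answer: $- \frac{711151}{393390} \approx -1.8078$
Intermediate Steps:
$t = - \frac{1}{31}$ ($t = \frac{1}{-31} = - \frac{1}{31} \approx -0.032258$)
$\frac{t}{94} + \frac{\left(-1\right) 244}{135} = - \frac{1}{31 \cdot 94} + \frac{\left(-1\right) 244}{135} = \left(- \frac{1}{31}\right) \frac{1}{94} - \frac{244}{135} = - \frac{1}{2914} - \frac{244}{135} = - \frac{711151}{393390}$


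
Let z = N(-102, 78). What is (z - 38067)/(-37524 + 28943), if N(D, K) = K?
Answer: 37989/8581 ≈ 4.4271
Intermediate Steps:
z = 78
(z - 38067)/(-37524 + 28943) = (78 - 38067)/(-37524 + 28943) = -37989/(-8581) = -37989*(-1/8581) = 37989/8581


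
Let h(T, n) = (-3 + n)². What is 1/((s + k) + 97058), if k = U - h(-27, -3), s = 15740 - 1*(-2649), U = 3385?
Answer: 1/118796 ≈ 8.4178e-6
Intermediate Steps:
s = 18389 (s = 15740 + 2649 = 18389)
k = 3349 (k = 3385 - (-3 - 3)² = 3385 - 1*(-6)² = 3385 - 1*36 = 3385 - 36 = 3349)
1/((s + k) + 97058) = 1/((18389 + 3349) + 97058) = 1/(21738 + 97058) = 1/118796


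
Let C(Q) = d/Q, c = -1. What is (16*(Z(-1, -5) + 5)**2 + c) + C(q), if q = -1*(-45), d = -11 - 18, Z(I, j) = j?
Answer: -74/45 ≈ -1.6444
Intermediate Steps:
d = -29
q = 45
C(Q) = -29/Q
(16*(Z(-1, -5) + 5)**2 + c) + C(q) = (16*(-5 + 5)**2 - 1) - 29/45 = (16*0**2 - 1) - 29*1/45 = (16*0 - 1) - 29/45 = (0 - 1) - 29/45 = -1 - 29/45 = -74/45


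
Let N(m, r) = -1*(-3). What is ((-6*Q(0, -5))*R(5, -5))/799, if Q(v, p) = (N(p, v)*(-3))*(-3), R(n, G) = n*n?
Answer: -4050/799 ≈ -5.0688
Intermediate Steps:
N(m, r) = 3
R(n, G) = n²
Q(v, p) = 27 (Q(v, p) = (3*(-3))*(-3) = -9*(-3) = 27)
((-6*Q(0, -5))*R(5, -5))/799 = (-6*27*5²)/799 = -162*25*(1/799) = -4050*1/799 = -4050/799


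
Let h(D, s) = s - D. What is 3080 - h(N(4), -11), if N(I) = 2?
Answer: 3093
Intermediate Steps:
3080 - h(N(4), -11) = 3080 - (-11 - 1*2) = 3080 - (-11 - 2) = 3080 - 1*(-13) = 3080 + 13 = 3093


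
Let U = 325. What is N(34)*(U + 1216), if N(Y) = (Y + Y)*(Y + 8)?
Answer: 4401096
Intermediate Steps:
N(Y) = 2*Y*(8 + Y) (N(Y) = (2*Y)*(8 + Y) = 2*Y*(8 + Y))
N(34)*(U + 1216) = (2*34*(8 + 34))*(325 + 1216) = (2*34*42)*1541 = 2856*1541 = 4401096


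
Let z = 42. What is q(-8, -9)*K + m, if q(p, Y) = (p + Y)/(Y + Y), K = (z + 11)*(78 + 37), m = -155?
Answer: 100825/18 ≈ 5601.4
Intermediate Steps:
K = 6095 (K = (42 + 11)*(78 + 37) = 53*115 = 6095)
q(p, Y) = (Y + p)/(2*Y) (q(p, Y) = (Y + p)/((2*Y)) = (Y + p)*(1/(2*Y)) = (Y + p)/(2*Y))
q(-8, -9)*K + m = ((½)*(-9 - 8)/(-9))*6095 - 155 = ((½)*(-⅑)*(-17))*6095 - 155 = (17/18)*6095 - 155 = 103615/18 - 155 = 100825/18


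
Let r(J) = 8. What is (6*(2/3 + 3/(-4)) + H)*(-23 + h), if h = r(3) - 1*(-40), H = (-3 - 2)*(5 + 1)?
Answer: -1525/2 ≈ -762.50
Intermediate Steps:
H = -30 (H = -5*6 = -30)
h = 48 (h = 8 - 1*(-40) = 8 + 40 = 48)
(6*(2/3 + 3/(-4)) + H)*(-23 + h) = (6*(2/3 + 3/(-4)) - 30)*(-23 + 48) = (6*(2*(⅓) + 3*(-¼)) - 30)*25 = (6*(⅔ - ¾) - 30)*25 = (6*(-1/12) - 30)*25 = (-½ - 30)*25 = -61/2*25 = -1525/2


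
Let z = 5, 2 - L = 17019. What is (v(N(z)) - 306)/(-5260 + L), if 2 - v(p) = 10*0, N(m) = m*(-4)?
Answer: 304/22277 ≈ 0.013646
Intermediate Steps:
L = -17017 (L = 2 - 1*17019 = 2 - 17019 = -17017)
N(m) = -4*m
v(p) = 2 (v(p) = 2 - 10*0 = 2 - 1*0 = 2 + 0 = 2)
(v(N(z)) - 306)/(-5260 + L) = (2 - 306)/(-5260 - 17017) = -304/(-22277) = -304*(-1/22277) = 304/22277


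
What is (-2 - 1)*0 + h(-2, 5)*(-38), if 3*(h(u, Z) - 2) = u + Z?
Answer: -114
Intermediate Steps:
h(u, Z) = 2 + Z/3 + u/3 (h(u, Z) = 2 + (u + Z)/3 = 2 + (Z + u)/3 = 2 + (Z/3 + u/3) = 2 + Z/3 + u/3)
(-2 - 1)*0 + h(-2, 5)*(-38) = (-2 - 1)*0 + (2 + (⅓)*5 + (⅓)*(-2))*(-38) = -3*0 + (2 + 5/3 - ⅔)*(-38) = 0 + 3*(-38) = 0 - 114 = -114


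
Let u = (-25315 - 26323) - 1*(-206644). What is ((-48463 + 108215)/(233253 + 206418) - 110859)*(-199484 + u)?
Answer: 722640406146162/146557 ≈ 4.9308e+9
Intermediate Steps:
u = 155006 (u = -51638 + 206644 = 155006)
((-48463 + 108215)/(233253 + 206418) - 110859)*(-199484 + u) = ((-48463 + 108215)/(233253 + 206418) - 110859)*(-199484 + 155006) = (59752/439671 - 110859)*(-44478) = -48741427637/439671*(-44478) = 722640406146162/146557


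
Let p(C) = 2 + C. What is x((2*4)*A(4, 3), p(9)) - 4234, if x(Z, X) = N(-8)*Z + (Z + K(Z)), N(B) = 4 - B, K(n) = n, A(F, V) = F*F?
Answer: -2442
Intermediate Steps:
A(F, V) = F²
x(Z, X) = 14*Z (x(Z, X) = (4 - 1*(-8))*Z + (Z + Z) = (4 + 8)*Z + 2*Z = 12*Z + 2*Z = 14*Z)
x((2*4)*A(4, 3), p(9)) - 4234 = 14*((2*4)*4²) - 4234 = 14*(8*16) - 4234 = 14*128 - 4234 = 1792 - 4234 = -2442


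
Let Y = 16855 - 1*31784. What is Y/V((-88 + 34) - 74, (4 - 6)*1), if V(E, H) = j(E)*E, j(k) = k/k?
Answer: 14929/128 ≈ 116.63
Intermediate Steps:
j(k) = 1
V(E, H) = E (V(E, H) = 1*E = E)
Y = -14929 (Y = 16855 - 31784 = -14929)
Y/V((-88 + 34) - 74, (4 - 6)*1) = -14929/((-88 + 34) - 74) = -14929/(-54 - 74) = -14929/(-128) = -14929*(-1/128) = 14929/128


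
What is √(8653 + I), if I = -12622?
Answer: 63*I ≈ 63.0*I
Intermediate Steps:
√(8653 + I) = √(8653 - 12622) = √(-3969) = 63*I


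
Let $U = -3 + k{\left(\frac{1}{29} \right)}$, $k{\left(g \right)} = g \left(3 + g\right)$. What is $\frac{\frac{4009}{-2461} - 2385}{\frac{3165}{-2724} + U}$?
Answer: $\frac{4485164476232}{7624756335} \approx 588.24$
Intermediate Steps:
$U = - \frac{2435}{841}$ ($U = -3 + \frac{3 + \frac{1}{29}}{29} = -3 + \frac{1}{29} \cdot \frac{88}{29} = -3 + \frac{88}{841} = - \frac{2435}{841} \approx -2.8954$)
$\frac{\frac{4009}{-2461} - 2385}{\frac{3165}{-2724} + U} = \frac{\frac{4009}{-2461} - 2385}{\frac{3165}{-2724} - \frac{2435}{841}} = \frac{4009 \left(- \frac{1}{2461}\right) - 2385}{3165 \left(- \frac{1}{2724}\right) - \frac{2435}{841}} = \frac{- \frac{4009}{2461} - 2385}{- \frac{1055}{908} - \frac{2435}{841}} = - \frac{5873494}{2461 \left(- \frac{3098235}{763628}\right)} = \left(- \frac{5873494}{2461}\right) \left(- \frac{763628}{3098235}\right) = \frac{4485164476232}{7624756335}$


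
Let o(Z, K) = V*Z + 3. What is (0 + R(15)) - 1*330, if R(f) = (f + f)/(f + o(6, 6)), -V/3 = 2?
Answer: -995/3 ≈ -331.67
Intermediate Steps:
V = -6 (V = -3*2 = -6)
o(Z, K) = 3 - 6*Z (o(Z, K) = -6*Z + 3 = 3 - 6*Z)
R(f) = 2*f/(-33 + f) (R(f) = (f + f)/(f + (3 - 6*6)) = (2*f)/(f + (3 - 36)) = (2*f)/(f - 33) = (2*f)/(-33 + f) = 2*f/(-33 + f))
(0 + R(15)) - 1*330 = (0 + 2*15/(-33 + 15)) - 1*330 = (0 + 2*15/(-18)) - 330 = (0 + 2*15*(-1/18)) - 330 = (0 - 5/3) - 330 = -5/3 - 330 = -995/3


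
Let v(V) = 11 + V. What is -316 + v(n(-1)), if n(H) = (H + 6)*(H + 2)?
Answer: -300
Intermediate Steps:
n(H) = (2 + H)*(6 + H) (n(H) = (6 + H)*(2 + H) = (2 + H)*(6 + H))
-316 + v(n(-1)) = -316 + (11 + (12 + (-1)**2 + 8*(-1))) = -316 + (11 + (12 + 1 - 8)) = -316 + (11 + 5) = -316 + 16 = -300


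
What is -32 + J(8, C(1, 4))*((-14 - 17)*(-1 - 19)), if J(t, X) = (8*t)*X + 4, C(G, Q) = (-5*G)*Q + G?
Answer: -751472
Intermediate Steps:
C(G, Q) = G - 5*G*Q (C(G, Q) = -5*G*Q + G = G - 5*G*Q)
J(t, X) = 4 + 8*X*t (J(t, X) = 8*X*t + 4 = 4 + 8*X*t)
-32 + J(8, C(1, 4))*((-14 - 17)*(-1 - 19)) = -32 + (4 + 8*(1*(1 - 5*4))*8)*((-14 - 17)*(-1 - 19)) = -32 + (4 + 8*(1*(1 - 20))*8)*(-31*(-20)) = -32 + (4 + 8*(1*(-19))*8)*620 = -32 + (4 + 8*(-19)*8)*620 = -32 + (4 - 1216)*620 = -32 - 1212*620 = -32 - 751440 = -751472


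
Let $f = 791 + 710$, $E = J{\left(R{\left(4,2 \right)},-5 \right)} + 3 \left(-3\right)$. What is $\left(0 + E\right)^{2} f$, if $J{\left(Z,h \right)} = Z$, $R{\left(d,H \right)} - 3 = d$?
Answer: $6004$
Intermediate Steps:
$R{\left(d,H \right)} = 3 + d$
$E = -2$ ($E = \left(3 + 4\right) + 3 \left(-3\right) = 7 - 9 = -2$)
$f = 1501$
$\left(0 + E\right)^{2} f = \left(0 - 2\right)^{2} \cdot 1501 = \left(-2\right)^{2} \cdot 1501 = 4 \cdot 1501 = 6004$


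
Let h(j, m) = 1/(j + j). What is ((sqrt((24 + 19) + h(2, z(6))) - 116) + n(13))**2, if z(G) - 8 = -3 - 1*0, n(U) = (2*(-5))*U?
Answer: (492 - sqrt(173))**2/4 ≈ 57324.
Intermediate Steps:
n(U) = -10*U
z(G) = 5 (z(G) = 8 + (-3 - 1*0) = 8 + (-3 + 0) = 8 - 3 = 5)
h(j, m) = 1/(2*j)
((sqrt((24 + 19) + h(2, z(6))) - 116) + n(13))**2 = ((sqrt((24 + 19) + (1/2)/2) - 116) - 10*13)**2 = ((sqrt(43 + (1/2)*(1/2)) - 116) - 130)**2 = ((sqrt(43 + 1/4) - 116) - 130)**2 = ((sqrt(173/4) - 116) - 130)**2 = ((sqrt(173)/2 - 116) - 130)**2 = ((-116 + sqrt(173)/2) - 130)**2 = (-246 + sqrt(173)/2)**2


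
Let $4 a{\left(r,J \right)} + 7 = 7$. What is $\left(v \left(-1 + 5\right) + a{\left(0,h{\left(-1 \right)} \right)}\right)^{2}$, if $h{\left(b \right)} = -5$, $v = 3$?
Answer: $144$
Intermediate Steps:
$a{\left(r,J \right)} = 0$ ($a{\left(r,J \right)} = - \frac{7}{4} + \frac{1}{4} \cdot 7 = - \frac{7}{4} + \frac{7}{4} = 0$)
$\left(v \left(-1 + 5\right) + a{\left(0,h{\left(-1 \right)} \right)}\right)^{2} = \left(3 \left(-1 + 5\right) + 0\right)^{2} = \left(3 \cdot 4 + 0\right)^{2} = \left(12 + 0\right)^{2} = 12^{2} = 144$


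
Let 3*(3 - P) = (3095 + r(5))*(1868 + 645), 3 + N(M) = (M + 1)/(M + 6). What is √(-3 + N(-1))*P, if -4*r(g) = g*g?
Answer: -31048079*I*√6/12 ≈ -6.3377e+6*I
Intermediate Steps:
r(g) = -g²/4 (r(g) = -g*g/4 = -g²/4)
N(M) = -3 + (1 + M)/(6 + M) (N(M) = -3 + (M + 1)/(M + 6) = -3 + (1 + M)/(6 + M))
P = -31048079/12 (P = 3 - (3095 - ¼*5²)*(1868 + 645)/3 = 3 - (3095 - ¼*25)*2513/3 = 3 - (3095 - 25/4)*2513/3 = 3 - 12355*2513/12 = 3 - ⅓*31048115/4 = 3 - 31048115/12 = -31048079/12 ≈ -2.5873e+6)
√(-3 + N(-1))*P = √(-3 + (-17 - 2*(-1))/(6 - 1))*(-31048079/12) = √(-3 + (-17 + 2)/5)*(-31048079/12) = √(-3 + (⅕)*(-15))*(-31048079/12) = √(-3 - 3)*(-31048079/12) = √(-6)*(-31048079/12) = (I*√6)*(-31048079/12) = -31048079*I*√6/12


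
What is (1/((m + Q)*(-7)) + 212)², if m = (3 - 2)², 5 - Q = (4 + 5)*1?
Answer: 19829209/441 ≈ 44964.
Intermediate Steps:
Q = -4 (Q = 5 - (4 + 5) = 5 - 9 = -4)
m = 1 (m = 1² = 1)
(1/((m + Q)*(-7)) + 212)² = (1/((1 - 4)*(-7)) + 212)² = (1/(-3*(-7)) + 212)² = (1/21 + 212)² = (4453/21)² = 19829209/441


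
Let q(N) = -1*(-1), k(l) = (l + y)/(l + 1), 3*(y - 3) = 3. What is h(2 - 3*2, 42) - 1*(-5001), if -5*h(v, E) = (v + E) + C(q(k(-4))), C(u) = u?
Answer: 24966/5 ≈ 4993.2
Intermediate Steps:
y = 4 (y = 3 + (⅓)*3 = 3 + 1 = 4)
k(l) = (4 + l)/(1 + l) (k(l) = (l + 4)/(l + 1) = (4 + l)/(1 + l))
q(N) = 1
h(v, E) = -⅕ - E/5 - v/5 (h(v, E) = -((v + E) + 1)/5 = -((E + v) + 1)/5 = -(1 + E + v)/5 = -⅕ - E/5 - v/5)
h(2 - 3*2, 42) - 1*(-5001) = (-⅕ - ⅕*42 - (2 - 3*2)/5) - 1*(-5001) = (-⅕ - 42/5 - (2 - 6)/5) + 5001 = (-⅕ - 42/5 - ⅕*(-4)) + 5001 = (-⅕ - 42/5 + ⅘) + 5001 = -39/5 + 5001 = 24966/5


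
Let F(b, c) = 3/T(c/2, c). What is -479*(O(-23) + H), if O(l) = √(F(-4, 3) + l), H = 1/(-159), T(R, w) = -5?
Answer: 479/159 - 479*I*√590/5 ≈ 3.0126 - 2327.0*I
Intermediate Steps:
H = -1/159 ≈ -0.0062893
F(b, c) = -⅗ (F(b, c) = 3/(-5) = 3*(-⅕) = -⅗)
O(l) = √(-⅗ + l)
-479*(O(-23) + H) = -479*(√(-15 + 25*(-23))/5 - 1/159) = -479*(√(-15 - 575)/5 - 1/159) = -479*(√(-590)/5 - 1/159) = -479*((I*√590)/5 - 1/159) = -479*(I*√590/5 - 1/159) = -479*(-1/159 + I*√590/5) = 479/159 - 479*I*√590/5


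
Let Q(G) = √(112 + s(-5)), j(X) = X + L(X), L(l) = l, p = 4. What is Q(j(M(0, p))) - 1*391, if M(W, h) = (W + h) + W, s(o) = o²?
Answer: -391 + √137 ≈ -379.30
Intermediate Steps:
M(W, h) = h + 2*W
j(X) = 2*X (j(X) = X + X = 2*X)
Q(G) = √137 (Q(G) = √(112 + (-5)²) = √(112 + 25) = √137)
Q(j(M(0, p))) - 1*391 = √137 - 1*391 = √137 - 391 = -391 + √137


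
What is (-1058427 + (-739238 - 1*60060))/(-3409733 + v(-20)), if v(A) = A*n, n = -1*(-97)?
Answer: 1857725/3411673 ≈ 0.54452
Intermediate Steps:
n = 97
v(A) = 97*A (v(A) = A*97 = 97*A)
(-1058427 + (-739238 - 1*60060))/(-3409733 + v(-20)) = (-1058427 + (-739238 - 1*60060))/(-3409733 + 97*(-20)) = (-1058427 + (-739238 - 60060))/(-3409733 - 1940) = (-1058427 - 799298)/(-3411673) = -1857725*(-1/3411673) = 1857725/3411673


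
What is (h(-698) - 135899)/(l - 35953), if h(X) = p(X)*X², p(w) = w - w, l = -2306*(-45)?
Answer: -135899/67817 ≈ -2.0039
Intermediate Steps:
l = 103770
p(w) = 0
h(X) = 0 (h(X) = 0*X² = 0)
(h(-698) - 135899)/(l - 35953) = (0 - 135899)/(103770 - 35953) = -135899/67817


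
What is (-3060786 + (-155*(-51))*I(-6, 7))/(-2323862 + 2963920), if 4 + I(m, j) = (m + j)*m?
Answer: -1569918/320029 ≈ -4.9055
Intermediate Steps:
I(m, j) = -4 + m*(j + m) (I(m, j) = -4 + (m + j)*m = -4 + (j + m)*m = -4 + m*(j + m))
(-3060786 + (-155*(-51))*I(-6, 7))/(-2323862 + 2963920) = (-3060786 + (-155*(-51))*(-4 + (-6)**2 + 7*(-6)))/(-2323862 + 2963920) = (-3060786 + 7905*(-4 + 36 - 42))/640058 = (-3060786 + 7905*(-10))*(1/640058) = (-3060786 - 79050)*(1/640058) = -3139836*1/640058 = -1569918/320029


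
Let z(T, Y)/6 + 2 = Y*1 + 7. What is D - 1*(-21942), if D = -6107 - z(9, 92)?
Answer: 15253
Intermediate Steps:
z(T, Y) = 30 + 6*Y (z(T, Y) = -12 + 6*(Y*1 + 7) = -12 + 6*(Y + 7) = -12 + 6*(7 + Y) = -12 + (42 + 6*Y) = 30 + 6*Y)
D = -6689 (D = -6107 - (30 + 6*92) = -6107 - (30 + 552) = -6107 - 1*582 = -6107 - 582 = -6689)
D - 1*(-21942) = -6689 - 1*(-21942) = -6689 + 21942 = 15253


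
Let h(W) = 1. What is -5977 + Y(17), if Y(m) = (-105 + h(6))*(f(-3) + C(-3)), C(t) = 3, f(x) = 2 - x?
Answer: -6809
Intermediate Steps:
Y(m) = -832 (Y(m) = (-105 + 1)*((2 - 1*(-3)) + 3) = -104*((2 + 3) + 3) = -104*(5 + 3) = -104*8 = -832)
-5977 + Y(17) = -5977 - 832 = -6809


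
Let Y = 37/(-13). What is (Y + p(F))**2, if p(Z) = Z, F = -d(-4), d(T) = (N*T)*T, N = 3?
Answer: 436921/169 ≈ 2585.3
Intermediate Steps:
d(T) = 3*T**2 (d(T) = (3*T)*T = 3*T**2)
F = -48 (F = -3*(-4)**2 = -3*16 = -1*48 = -48)
Y = -37/13 (Y = 37*(-1/13) = -37/13 ≈ -2.8462)
(Y + p(F))**2 = (-37/13 - 48)**2 = (-661/13)**2 = 436921/169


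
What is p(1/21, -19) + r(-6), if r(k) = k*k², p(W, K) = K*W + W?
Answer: -1518/7 ≈ -216.86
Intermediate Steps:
p(W, K) = W + K*W
r(k) = k³
p(1/21, -19) + r(-6) = (1 - 19)/21 + (-6)³ = (1/21)*(-18) - 216 = -6/7 - 216 = -1518/7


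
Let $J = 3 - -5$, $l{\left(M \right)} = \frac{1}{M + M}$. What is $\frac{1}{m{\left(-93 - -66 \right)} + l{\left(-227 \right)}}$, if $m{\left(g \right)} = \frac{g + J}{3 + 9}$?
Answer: $- \frac{2724}{4319} \approx -0.6307$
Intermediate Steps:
$l{\left(M \right)} = \frac{1}{2 M}$
$J = 8$ ($J = 3 + 5 = 8$)
$m{\left(g \right)} = \frac{2}{3} + \frac{g}{12}$ ($m{\left(g \right)} = \frac{g + 8}{3 + 9} = \frac{8 + g}{12} = \frac{2}{3} + \frac{g}{12}$)
$\frac{1}{m{\left(-93 - -66 \right)} + l{\left(-227 \right)}} = \frac{1}{\left(\frac{2}{3} + \frac{-93 - -66}{12}\right) + \frac{1}{2 \left(-227\right)}} = \frac{1}{\left(\frac{2}{3} + \frac{-93 + 66}{12}\right) + \frac{1}{2} \left(- \frac{1}{227}\right)} = \frac{1}{\left(\frac{2}{3} + \frac{1}{12} \left(-27\right)\right) - \frac{1}{454}} = \frac{1}{\left(\frac{2}{3} - \frac{9}{4}\right) - \frac{1}{454}} = \frac{1}{- \frac{19}{12} - \frac{1}{454}} = \frac{1}{- \frac{4319}{2724}} = - \frac{2724}{4319}$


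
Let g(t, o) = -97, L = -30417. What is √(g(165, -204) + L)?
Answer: I*√30514 ≈ 174.68*I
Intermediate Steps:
√(g(165, -204) + L) = √(-97 - 30417) = √(-30514) = I*√30514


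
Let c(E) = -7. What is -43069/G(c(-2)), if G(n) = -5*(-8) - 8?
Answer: -43069/32 ≈ -1345.9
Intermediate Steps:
G(n) = 32 (G(n) = 40 - 8 = 32)
-43069/G(c(-2)) = -43069/32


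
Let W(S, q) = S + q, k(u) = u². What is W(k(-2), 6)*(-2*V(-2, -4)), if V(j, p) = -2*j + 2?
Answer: -120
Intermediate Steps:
V(j, p) = 2 - 2*j
W(k(-2), 6)*(-2*V(-2, -4)) = ((-2)² + 6)*(-2*(2 - 2*(-2))) = (4 + 6)*(-2*(2 + 4)) = 10*(-2*6) = 10*(-12) = -120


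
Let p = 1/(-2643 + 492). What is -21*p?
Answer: 7/717 ≈ 0.0097629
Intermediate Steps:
p = -1/2151 (p = 1/(-2151) = -1/2151 ≈ -0.00046490)
-21*p = -21*(-1/2151) = 7/717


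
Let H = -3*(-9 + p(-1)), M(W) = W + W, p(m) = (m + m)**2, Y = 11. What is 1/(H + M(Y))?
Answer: 1/37 ≈ 0.027027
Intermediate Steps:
p(m) = 4*m**2 (p(m) = (2*m)**2 = 4*m**2)
M(W) = 2*W
H = 15 (H = -3*(-9 + 4*(-1)**2) = -3*(-9 + 4*1) = -3*(-9 + 4) = -3*(-5) = 15)
1/(H + M(Y)) = 1/(15 + 2*11) = 1/(15 + 22) = 1/37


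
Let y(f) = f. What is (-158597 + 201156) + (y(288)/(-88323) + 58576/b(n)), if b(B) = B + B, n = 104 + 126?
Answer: 144523767649/3385715 ≈ 42686.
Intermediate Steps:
n = 230
b(B) = 2*B
(-158597 + 201156) + (y(288)/(-88323) + 58576/b(n)) = (-158597 + 201156) + (288/(-88323) + 58576/((2*230))) = 42559 + (288*(-1/88323) + 58576/460) = 42559 + (-96/29441 + 58576*(1/460)) = 42559 + (-96/29441 + 14644/115) = 42559 + 431122964/3385715 = 144523767649/3385715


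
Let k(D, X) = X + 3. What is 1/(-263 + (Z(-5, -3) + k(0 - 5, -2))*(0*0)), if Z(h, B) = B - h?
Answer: -1/263 ≈ -0.0038023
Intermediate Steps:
k(D, X) = 3 + X
1/(-263 + (Z(-5, -3) + k(0 - 5, -2))*(0*0)) = 1/(-263 + ((-3 - 1*(-5)) + (3 - 2))*(0*0)) = 1/(-263 + ((-3 + 5) + 1)*0) = 1/(-263 + (2 + 1)*0) = 1/(-263 + 3*0) = 1/(-263 + 0) = 1/(-263) = -1/263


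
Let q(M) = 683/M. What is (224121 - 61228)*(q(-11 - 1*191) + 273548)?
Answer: 9000817725609/202 ≈ 4.4559e+10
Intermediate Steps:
(224121 - 61228)*(q(-11 - 1*191) + 273548) = (224121 - 61228)*(683/(-11 - 1*191) + 273548) = 162893*(683/(-11 - 191) + 273548) = 162893*(683/(-202) + 273548) = 162893*(683*(-1/202) + 273548) = 162893*(-683/202 + 273548) = 162893*(55256013/202) = 9000817725609/202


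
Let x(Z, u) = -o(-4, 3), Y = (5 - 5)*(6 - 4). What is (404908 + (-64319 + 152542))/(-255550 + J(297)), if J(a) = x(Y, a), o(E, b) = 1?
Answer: -493131/255551 ≈ -1.9297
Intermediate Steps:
Y = 0 (Y = 0*2 = 0)
x(Z, u) = -1 (x(Z, u) = -1*1 = -1)
J(a) = -1
(404908 + (-64319 + 152542))/(-255550 + J(297)) = (404908 + (-64319 + 152542))/(-255550 - 1) = (404908 + 88223)/(-255551) = 493131*(-1/255551) = -493131/255551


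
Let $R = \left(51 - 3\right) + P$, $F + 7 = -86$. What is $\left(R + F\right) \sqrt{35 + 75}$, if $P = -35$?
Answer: $- 80 \sqrt{110} \approx -839.05$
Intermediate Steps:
$F = -93$ ($F = -7 - 86 = -93$)
$R = 13$ ($R = \left(51 - 3\right) - 35 = 48 - 35 = 13$)
$\left(R + F\right) \sqrt{35 + 75} = \left(13 - 93\right) \sqrt{35 + 75} = - 80 \sqrt{110}$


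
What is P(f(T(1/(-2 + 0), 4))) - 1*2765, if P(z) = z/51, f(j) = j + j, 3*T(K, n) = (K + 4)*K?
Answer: -846097/306 ≈ -2765.0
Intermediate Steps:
T(K, n) = K*(4 + K)/3 (T(K, n) = ((K + 4)*K)/3 = ((4 + K)*K)/3 = (K*(4 + K))/3 = K*(4 + K)/3)
f(j) = 2*j
P(z) = z/51 (P(z) = z*(1/51) = z/51)
P(f(T(1/(-2 + 0), 4))) - 1*2765 = (2*((4 + 1/(-2 + 0))/(3*(-2 + 0))))/51 - 1*2765 = (2*((1/3)*(4 + 1/(-2))/(-2)))/51 - 2765 = (2*((1/3)*(-1/2)*(4 - 1/2)))/51 - 2765 = (2*((1/3)*(-1/2)*(7/2)))/51 - 2765 = (2*(-7/12))/51 - 2765 = (1/51)*(-7/6) - 2765 = -7/306 - 2765 = -846097/306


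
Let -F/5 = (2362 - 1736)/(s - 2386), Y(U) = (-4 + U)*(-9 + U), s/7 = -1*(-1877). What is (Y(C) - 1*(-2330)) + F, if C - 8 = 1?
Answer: 25051360/10753 ≈ 2329.7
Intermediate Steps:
C = 9 (C = 8 + 1 = 9)
s = 13139 (s = 7*(-1*(-1877)) = 7*1877 = 13139)
Y(U) = (-9 + U)*(-4 + U)
F = -3130/10753 (F = -5*(2362 - 1736)/(13139 - 2386) = -3130/10753 ≈ -0.29108)
(Y(C) - 1*(-2330)) + F = ((36 + 9² - 13*9) - 1*(-2330)) - 3130/10753 = ((36 + 81 - 117) + 2330) - 3130/10753 = (0 + 2330) - 3130/10753 = 2330 - 3130/10753 = 25051360/10753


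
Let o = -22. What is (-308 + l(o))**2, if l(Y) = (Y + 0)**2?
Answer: 30976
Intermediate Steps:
l(Y) = Y**2
(-308 + l(o))**2 = (-308 + (-22)**2)**2 = (-308 + 484)**2 = 176**2 = 30976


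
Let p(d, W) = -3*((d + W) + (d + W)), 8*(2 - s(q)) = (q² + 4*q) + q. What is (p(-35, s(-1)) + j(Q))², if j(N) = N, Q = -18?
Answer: 31329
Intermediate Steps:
s(q) = 2 - 5*q/8 - q²/8 (s(q) = 2 - ((q² + 4*q) + q)/8 = 2 - (q² + 5*q)/8 = 2 + (-5*q/8 - q²/8) = 2 - 5*q/8 - q²/8)
p(d, W) = -6*W - 6*d (p(d, W) = -3*((W + d) + (W + d)) = -3*(2*W + 2*d) = -6*W - 6*d)
(p(-35, s(-1)) + j(Q))² = ((-6*(2 - 5/8*(-1) - ⅛*(-1)²) - 6*(-35)) - 18)² = ((-6*(2 + 5/8 - ⅛*1) + 210) - 18)² = ((-6*(2 + 5/8 - ⅛) + 210) - 18)² = ((-6*5/2 + 210) - 18)² = ((-15 + 210) - 18)² = (195 - 18)² = 177² = 31329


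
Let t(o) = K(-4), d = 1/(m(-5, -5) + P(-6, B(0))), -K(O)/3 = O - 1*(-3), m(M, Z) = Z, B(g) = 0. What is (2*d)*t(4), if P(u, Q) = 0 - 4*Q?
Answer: -6/5 ≈ -1.2000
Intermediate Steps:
P(u, Q) = -4*Q
K(O) = -9 - 3*O (K(O) = -3*(O - 1*(-3)) = -3*(O + 3) = -3*(3 + O) = -9 - 3*O)
d = -⅕ (d = 1/(-5 - 4*0) = 1/(-5 + 0) = 1/(-5) = -⅕ ≈ -0.20000)
t(o) = 3 (t(o) = -9 - 3*(-4) = -9 + 12 = 3)
(2*d)*t(4) = (2*(-⅕))*3 = -⅖*3 = -6/5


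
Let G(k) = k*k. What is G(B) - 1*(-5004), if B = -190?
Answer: 41104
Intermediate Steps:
G(k) = k**2
G(B) - 1*(-5004) = (-190)**2 - 1*(-5004) = 36100 + 5004 = 41104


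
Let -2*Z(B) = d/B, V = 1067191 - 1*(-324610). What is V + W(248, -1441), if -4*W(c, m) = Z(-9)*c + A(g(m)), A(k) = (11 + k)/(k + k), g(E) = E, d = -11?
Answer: 6563911615/4716 ≈ 1.3918e+6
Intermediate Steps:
V = 1391801 (V = 1067191 + 324610 = 1391801)
Z(B) = 11/(2*B) (Z(B) = -(-11)/(2*B) = 11/(2*B))
A(k) = (11 + k)/(2*k) (A(k) = (11 + k)/((2*k)) = (11 + k)*(1/(2*k)) = (11 + k)/(2*k))
W(c, m) = 11*c/72 - (11 + m)/(8*m) (W(c, m) = -(((11/2)/(-9))*c + (11 + m)/(2*m))/4 = -(((11/2)*(-1/9))*c + (11 + m)/(2*m))/4 = -(-11*c/18 + (11 + m)/(2*m))/4 = 11*c/72 - (11 + m)/(8*m))
V + W(248, -1441) = 1391801 + (1/72)*(-99 - 9*(-1441) + 11*248*(-1441))/(-1441) = 1391801 + (1/72)*(-1/1441)*(-99 + 12969 - 3931048) = 1391801 + (1/72)*(-1/1441)*(-3918178) = 1391801 + 178099/4716 = 6563911615/4716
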